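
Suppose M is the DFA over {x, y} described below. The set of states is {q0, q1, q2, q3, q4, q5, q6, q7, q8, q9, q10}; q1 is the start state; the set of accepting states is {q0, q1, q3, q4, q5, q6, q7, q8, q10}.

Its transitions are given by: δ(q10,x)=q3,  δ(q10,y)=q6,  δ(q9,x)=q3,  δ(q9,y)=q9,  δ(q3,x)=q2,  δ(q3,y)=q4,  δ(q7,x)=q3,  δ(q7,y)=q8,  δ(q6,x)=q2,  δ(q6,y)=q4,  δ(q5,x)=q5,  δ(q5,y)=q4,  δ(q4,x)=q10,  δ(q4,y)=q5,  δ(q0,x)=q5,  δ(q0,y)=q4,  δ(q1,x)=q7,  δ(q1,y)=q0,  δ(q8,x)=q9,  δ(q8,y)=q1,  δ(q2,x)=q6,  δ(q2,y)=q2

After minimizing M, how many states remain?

Every state is reachable, so we keep all 11.
Start with accepting vs non-accepting: {q0,q1,q3,q4,q5,q6,q7,q8,q10} | {q2,q9}.
Refine {q0,q1,q3,q4,q5,q6,q7,q8,q10} on symbol x: members go to different blocks, giving {q0,q1,q4,q5,q7,q10} and {q3,q6,q8}.
Refine {q0,q1,q4,q5,q7,q10} on symbol x: members go to different blocks, giving {q0,q1,q4,q5} and {q7,q10}.
On input x, block {q0,q1,q4,q5} splits into {q0,q5} and {q1,q4}.
Stable partition: {q0,q5} | {q2,q9} | {q3,q6,q8} | {q7,q10} | {q1,q4} — 5 equivalence classes.

5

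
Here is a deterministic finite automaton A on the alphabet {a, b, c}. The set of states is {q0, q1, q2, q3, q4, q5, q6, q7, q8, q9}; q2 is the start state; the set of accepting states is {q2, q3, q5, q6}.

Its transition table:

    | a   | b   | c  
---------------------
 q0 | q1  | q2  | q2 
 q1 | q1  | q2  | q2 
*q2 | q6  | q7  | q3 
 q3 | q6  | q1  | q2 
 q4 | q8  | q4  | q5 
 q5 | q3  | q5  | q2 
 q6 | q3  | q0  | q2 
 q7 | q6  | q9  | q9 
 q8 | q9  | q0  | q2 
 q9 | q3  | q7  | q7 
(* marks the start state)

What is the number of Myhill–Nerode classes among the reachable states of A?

States {q4,q5,q8} cannot be reached from the start state, so discard them.
P0 = {q2,q3,q6} | {q0,q1,q7,q9}.
Refine {q0,q1,q7,q9} on symbol a: members go to different blocks, giving {q0,q1} and {q7,q9}.
Refine {q2,q3,q6} on symbol b: members go to different blocks, giving {q3,q6} and {q2}.
The partition is now stable with 4 blocks: {q3,q6} | {q0,q1} | {q7,q9} | {q2}.

4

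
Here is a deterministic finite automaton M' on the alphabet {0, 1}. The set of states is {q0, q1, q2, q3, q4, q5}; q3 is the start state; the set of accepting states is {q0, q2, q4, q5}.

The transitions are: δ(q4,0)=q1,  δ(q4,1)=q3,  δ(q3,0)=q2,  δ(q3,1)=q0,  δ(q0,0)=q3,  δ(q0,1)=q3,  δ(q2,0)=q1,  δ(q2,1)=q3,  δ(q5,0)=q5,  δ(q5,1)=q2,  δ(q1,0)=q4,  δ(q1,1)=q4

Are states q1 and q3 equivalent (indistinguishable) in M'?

Yes

Reachable states from the start: {q0,q1,q2,q3,q4}. Unreachable: {q5} — drop them.
Initial partition by acceptance: {q0,q2,q4} | {q1,q3}.
No further refinement is possible. Final partition (2 blocks): {q0,q2,q4} | {q1,q3}.
q1 and q3 lie in the same block of the stable partition, so they are equivalent — no string distinguishes them.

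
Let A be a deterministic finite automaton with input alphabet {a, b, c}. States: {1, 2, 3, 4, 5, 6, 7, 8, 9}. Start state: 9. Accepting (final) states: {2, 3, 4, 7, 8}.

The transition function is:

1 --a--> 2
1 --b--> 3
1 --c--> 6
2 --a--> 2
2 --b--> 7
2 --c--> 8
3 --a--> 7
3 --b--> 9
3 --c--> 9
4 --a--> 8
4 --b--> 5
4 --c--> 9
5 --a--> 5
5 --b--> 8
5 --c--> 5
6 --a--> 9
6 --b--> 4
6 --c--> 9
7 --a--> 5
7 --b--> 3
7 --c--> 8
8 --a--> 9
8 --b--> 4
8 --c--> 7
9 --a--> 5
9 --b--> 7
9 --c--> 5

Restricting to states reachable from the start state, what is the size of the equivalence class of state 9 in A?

2

Reachable states from the start: {3,4,5,7,8,9}. Unreachable: {1,2,6} — drop them.
P0 = {3,4,7,8} | {5,9}.
On input a, block {3,4,7,8} splits into {3,4} and {7,8}.
Stable partition: {3,4} | {5,9} | {7,8} — 3 equivalence classes.
State 9 belongs to the block {5,9}, which has 2 states.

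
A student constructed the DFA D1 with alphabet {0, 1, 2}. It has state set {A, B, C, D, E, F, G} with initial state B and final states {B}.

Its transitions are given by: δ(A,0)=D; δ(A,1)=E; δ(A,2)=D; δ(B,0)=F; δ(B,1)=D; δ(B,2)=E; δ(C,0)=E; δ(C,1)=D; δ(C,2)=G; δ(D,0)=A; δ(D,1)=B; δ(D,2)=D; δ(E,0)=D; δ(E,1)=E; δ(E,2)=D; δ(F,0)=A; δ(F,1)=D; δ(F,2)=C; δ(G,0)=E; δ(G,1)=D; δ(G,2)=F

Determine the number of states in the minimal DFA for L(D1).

P0 = {B} | {A,C,D,E,F,G}.
Refine {A,C,D,E,F,G} on symbol 1: members go to different blocks, giving {A,C,E,F,G} and {D}.
Refine {A,C,E,F,G} on symbol 0: members go to different blocks, giving {C,F,G} and {A,E}.
The partition is now stable with 4 blocks: {B} | {C,F,G} | {D} | {A,E}.

4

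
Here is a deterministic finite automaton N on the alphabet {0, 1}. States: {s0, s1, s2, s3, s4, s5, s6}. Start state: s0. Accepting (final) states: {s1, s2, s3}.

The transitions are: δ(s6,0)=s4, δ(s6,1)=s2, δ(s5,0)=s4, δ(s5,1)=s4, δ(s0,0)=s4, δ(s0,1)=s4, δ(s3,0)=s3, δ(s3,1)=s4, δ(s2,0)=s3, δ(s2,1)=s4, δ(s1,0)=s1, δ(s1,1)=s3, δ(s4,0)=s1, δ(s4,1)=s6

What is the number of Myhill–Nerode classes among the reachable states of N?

States {s5} cannot be reached from the start state, so discard them.
Start with accepting vs non-accepting: {s1,s2,s3} | {s0,s4,s6}.
Refine {s1,s2,s3} on symbol 1: members go to different blocks, giving {s2,s3} and {s1}.
On input 0, block {s0,s4,s6} splits into {s0,s6} and {s4}.
On input 1, block {s0,s6} splits into {s0} and {s6}.
No further refinement is possible. Final partition (5 blocks): {s2,s3} | {s0} | {s1} | {s4} | {s6}.

5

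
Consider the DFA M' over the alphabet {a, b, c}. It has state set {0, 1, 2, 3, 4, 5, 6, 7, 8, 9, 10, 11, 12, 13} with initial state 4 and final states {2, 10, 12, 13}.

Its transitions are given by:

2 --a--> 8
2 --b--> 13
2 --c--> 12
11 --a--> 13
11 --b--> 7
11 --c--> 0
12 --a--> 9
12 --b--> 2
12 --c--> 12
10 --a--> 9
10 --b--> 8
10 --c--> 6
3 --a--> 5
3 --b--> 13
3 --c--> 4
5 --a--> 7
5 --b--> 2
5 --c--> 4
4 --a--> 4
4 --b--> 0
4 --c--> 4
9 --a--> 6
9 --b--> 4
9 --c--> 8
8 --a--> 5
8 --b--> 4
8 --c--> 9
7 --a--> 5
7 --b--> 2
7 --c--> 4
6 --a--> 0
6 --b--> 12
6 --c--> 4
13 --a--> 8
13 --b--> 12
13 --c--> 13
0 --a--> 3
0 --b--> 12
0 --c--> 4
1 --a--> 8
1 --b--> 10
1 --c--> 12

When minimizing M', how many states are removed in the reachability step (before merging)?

3

BFS from 4 reaches {0, 2, 3, 4, 5, 6, 7, 8, 9, 12, 13}; the 3 state(s) 1, 10, 11 are never visited.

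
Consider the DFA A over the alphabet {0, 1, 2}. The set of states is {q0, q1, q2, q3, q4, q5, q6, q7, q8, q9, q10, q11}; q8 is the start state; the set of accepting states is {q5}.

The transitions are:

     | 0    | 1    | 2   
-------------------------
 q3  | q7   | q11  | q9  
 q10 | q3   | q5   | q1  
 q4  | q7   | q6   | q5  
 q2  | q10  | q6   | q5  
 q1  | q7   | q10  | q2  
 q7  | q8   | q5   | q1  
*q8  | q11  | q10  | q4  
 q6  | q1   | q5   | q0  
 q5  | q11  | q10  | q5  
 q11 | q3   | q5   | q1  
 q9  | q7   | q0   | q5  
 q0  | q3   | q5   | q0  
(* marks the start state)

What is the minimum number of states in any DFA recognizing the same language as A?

Initial partition by acceptance: {q5} | {q0,q1,q2,q3,q4,q6,q7,q8,q9,q10,q11}.
Split {q0,q1,q2,q3,q4,q6,q7,q8,q9,q10,q11} by δ(·,1) → {q1,q2,q3,q4,q8,q9} and {q0,q6,q7,q10,q11}.
On input 2, block {q1,q2,q3,q4,q8,q9} splits into {q1,q3,q8} and {q2,q4,q9}.
On input 2, block {q0,q6,q7,q10,q11} splits into {q7,q10,q11} and {q0,q6}.
The partition is now stable with 5 blocks: {q5} | {q1,q3,q8} | {q7,q10,q11} | {q2,q4,q9} | {q0,q6}.

5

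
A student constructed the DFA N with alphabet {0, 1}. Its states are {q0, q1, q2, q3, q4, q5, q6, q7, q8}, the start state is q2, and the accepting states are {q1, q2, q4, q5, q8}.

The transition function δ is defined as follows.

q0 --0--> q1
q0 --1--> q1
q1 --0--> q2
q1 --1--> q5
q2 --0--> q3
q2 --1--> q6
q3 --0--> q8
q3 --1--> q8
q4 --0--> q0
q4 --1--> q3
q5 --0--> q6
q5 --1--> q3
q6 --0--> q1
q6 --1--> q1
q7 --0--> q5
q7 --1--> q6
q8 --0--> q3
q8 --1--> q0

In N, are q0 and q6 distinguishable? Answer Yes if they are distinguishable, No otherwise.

States {q4,q7} cannot be reached from the start state, so discard them.
P0 = {q1,q2,q5,q8} | {q0,q3,q6}.
Split {q1,q2,q5,q8} by δ(·,0) → {q2,q5,q8} and {q1}.
Refine {q0,q3,q6} on symbol 0: members go to different blocks, giving {q0,q6} and {q3}.
Split {q2,q5,q8} by δ(·,0) → {q2,q8} and {q5}.
No further refinement is possible. Final partition (5 blocks): {q2,q8} | {q0,q6} | {q1} | {q3} | {q5}.
q0 and q6 lie in the same block of the stable partition, so they are equivalent — no string distinguishes them.

No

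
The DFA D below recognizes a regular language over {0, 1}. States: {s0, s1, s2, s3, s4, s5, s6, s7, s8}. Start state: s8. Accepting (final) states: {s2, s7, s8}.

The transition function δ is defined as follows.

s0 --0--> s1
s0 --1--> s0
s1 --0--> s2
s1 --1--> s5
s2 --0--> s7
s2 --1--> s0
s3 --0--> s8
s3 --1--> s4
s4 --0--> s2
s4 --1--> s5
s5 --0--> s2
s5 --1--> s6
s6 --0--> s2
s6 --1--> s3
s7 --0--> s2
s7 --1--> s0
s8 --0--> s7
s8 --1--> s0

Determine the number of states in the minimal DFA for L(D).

3

Every state is reachable, so we keep all 9.
Initial partition by acceptance: {s2,s7,s8} | {s0,s1,s3,s4,s5,s6}.
On input 0, block {s0,s1,s3,s4,s5,s6} splits into {s1,s3,s4,s5,s6} and {s0}.
Stable partition: {s2,s7,s8} | {s1,s3,s4,s5,s6} | {s0} — 3 equivalence classes.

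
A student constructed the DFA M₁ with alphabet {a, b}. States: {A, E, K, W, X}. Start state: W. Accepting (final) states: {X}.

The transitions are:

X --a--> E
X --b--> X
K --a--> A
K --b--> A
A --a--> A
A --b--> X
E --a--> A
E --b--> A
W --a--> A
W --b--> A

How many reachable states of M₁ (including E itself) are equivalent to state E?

First remove the unreachable states {K}; 4 states remain.
P0 = {X} | {A,E,W}.
Split {A,E,W} by δ(·,b) → {E,W} and {A}.
No further refinement is possible. Final partition (3 blocks): {X} | {E,W} | {A}.
The equivalence class containing E is {E,W}, of size 2.

2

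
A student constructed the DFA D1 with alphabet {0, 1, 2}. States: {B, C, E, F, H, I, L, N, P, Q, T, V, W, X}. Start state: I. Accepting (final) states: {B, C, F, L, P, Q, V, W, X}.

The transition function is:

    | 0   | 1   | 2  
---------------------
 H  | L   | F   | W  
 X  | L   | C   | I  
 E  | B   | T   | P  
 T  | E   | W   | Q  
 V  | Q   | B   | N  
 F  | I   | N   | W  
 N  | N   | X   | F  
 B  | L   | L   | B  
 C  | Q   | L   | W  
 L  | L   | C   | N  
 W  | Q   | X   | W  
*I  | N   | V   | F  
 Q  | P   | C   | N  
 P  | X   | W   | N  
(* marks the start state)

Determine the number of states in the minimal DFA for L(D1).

First remove the unreachable states {E,H,T}; 11 states remain.
Initial partition by acceptance: {B,C,F,L,P,Q,V,W,X} | {I,N}.
Refine {B,C,F,L,P,Q,V,W,X} on symbol 0: members go to different blocks, giving {B,C,L,P,Q,V,W,X} and {F}.
On input 2, block {B,C,L,P,Q,V,W,X} splits into {L,P,Q,V,X} and {B,C,W}.
The partition is now stable with 4 blocks: {L,P,Q,V,X} | {I,N} | {F} | {B,C,W}.

4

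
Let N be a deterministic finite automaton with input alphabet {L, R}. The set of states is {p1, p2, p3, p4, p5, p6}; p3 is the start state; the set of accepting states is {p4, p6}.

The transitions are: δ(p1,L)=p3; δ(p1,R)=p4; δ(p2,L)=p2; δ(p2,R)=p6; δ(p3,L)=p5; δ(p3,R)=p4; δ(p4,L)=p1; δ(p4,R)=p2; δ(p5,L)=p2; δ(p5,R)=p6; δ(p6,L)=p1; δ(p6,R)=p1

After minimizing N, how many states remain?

2

All states are reachable from the start state.
Start with accepting vs non-accepting: {p4,p6} | {p1,p2,p3,p5}.
Stable partition: {p4,p6} | {p1,p2,p3,p5} — 2 equivalence classes.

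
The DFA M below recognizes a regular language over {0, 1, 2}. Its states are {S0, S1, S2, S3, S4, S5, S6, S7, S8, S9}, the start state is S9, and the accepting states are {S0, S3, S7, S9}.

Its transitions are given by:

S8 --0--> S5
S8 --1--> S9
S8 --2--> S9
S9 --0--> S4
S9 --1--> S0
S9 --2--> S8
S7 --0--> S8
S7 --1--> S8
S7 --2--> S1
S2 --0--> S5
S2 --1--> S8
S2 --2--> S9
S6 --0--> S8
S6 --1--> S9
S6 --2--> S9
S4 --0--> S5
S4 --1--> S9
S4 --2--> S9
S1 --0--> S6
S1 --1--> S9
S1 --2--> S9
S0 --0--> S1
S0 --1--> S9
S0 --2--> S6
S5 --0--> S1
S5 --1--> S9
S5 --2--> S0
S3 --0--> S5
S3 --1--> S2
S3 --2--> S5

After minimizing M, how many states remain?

First remove the unreachable states {S2,S3,S7}; 7 states remain.
Start with accepting vs non-accepting: {S0,S9} | {S1,S4,S5,S6,S8}.
No further refinement is possible. Final partition (2 blocks): {S0,S9} | {S1,S4,S5,S6,S8}.

2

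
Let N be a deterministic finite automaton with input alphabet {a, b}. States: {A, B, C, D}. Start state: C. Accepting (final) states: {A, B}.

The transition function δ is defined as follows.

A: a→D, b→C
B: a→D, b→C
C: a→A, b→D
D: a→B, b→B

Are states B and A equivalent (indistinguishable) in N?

Yes

Initial partition by acceptance: {A,B} | {C,D}.
On input b, block {C,D} splits into {C} and {D}.
Stable partition: {A,B} | {C} | {D} — 3 equivalence classes.
B and A lie in the same block of the stable partition, so they are equivalent — no string distinguishes them.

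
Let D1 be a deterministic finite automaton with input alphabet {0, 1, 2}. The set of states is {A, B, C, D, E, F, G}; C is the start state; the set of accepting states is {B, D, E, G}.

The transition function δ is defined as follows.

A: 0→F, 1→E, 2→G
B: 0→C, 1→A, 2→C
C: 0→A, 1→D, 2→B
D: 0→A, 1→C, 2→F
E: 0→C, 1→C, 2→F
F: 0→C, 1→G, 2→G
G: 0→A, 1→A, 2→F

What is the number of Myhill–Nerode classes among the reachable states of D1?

2

Every state is reachable, so we keep all 7.
Initial partition by acceptance: {B,D,E,G} | {A,C,F}.
No further refinement is possible. Final partition (2 blocks): {B,D,E,G} | {A,C,F}.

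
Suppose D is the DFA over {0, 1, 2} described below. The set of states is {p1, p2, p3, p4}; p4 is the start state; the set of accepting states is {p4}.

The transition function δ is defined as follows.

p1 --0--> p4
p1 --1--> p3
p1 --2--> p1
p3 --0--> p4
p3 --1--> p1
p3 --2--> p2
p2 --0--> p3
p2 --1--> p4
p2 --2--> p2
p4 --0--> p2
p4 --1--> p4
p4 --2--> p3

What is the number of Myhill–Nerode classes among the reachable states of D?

Every state is reachable, so we keep all 4.
P0 = {p4} | {p1,p2,p3}.
On input 0, block {p1,p2,p3} splits into {p1,p3} and {p2}.
Refine {p1,p3} on symbol 2: members go to different blocks, giving {p1} and {p3}.
Stable partition: {p4} | {p1} | {p2} | {p3} — 4 equivalence classes.

4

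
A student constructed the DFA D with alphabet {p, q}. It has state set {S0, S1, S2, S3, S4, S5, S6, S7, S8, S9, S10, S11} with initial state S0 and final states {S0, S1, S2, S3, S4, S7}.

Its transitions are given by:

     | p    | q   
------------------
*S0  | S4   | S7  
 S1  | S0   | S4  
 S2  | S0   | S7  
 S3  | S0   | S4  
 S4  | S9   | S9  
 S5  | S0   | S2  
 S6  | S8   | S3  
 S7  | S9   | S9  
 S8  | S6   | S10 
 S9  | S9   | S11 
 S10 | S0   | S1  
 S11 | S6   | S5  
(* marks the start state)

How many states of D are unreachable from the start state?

0

A breadth-first search from the start state visits every state.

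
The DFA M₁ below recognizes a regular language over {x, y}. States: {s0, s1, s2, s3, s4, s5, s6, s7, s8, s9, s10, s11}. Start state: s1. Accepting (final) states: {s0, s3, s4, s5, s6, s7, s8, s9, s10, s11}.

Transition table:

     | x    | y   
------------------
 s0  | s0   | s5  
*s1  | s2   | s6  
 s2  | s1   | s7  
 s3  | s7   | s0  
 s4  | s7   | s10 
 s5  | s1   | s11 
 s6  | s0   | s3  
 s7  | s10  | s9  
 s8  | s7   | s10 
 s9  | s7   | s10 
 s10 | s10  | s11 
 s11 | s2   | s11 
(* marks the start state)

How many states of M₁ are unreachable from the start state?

2

No path from s1 leads to s4, s8; the other 10 states are all reachable.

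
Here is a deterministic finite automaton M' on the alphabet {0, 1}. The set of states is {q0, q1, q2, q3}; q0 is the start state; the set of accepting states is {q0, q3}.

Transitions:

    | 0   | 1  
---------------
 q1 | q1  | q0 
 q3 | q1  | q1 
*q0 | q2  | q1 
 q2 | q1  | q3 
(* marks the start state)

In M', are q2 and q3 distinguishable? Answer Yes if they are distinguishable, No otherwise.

Yes

Start with accepting vs non-accepting: {q0,q3} | {q1,q2}.
No further refinement is possible. Final partition (2 blocks): {q0,q3} | {q1,q2}.
q2 and q3 end up in different blocks, so they are distinguishable. For instance, the string 'ε' is accepted from only q3.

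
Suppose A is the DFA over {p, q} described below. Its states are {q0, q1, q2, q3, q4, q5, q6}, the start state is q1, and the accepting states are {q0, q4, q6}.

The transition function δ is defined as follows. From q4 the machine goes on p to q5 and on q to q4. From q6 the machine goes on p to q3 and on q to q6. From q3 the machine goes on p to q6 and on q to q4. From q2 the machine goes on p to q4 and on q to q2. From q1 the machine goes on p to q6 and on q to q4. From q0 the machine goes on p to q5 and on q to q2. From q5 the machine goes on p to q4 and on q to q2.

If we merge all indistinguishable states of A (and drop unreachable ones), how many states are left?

Reachable states from the start: {q1,q2,q3,q4,q5,q6}. Unreachable: {q0} — drop them.
P0 = {q4,q6} | {q1,q2,q3,q5}.
Split {q1,q2,q3,q5} by δ(·,q) → {q1,q3} and {q2,q5}.
Refine {q4,q6} on symbol p: members go to different blocks, giving {q4} and {q6}.
Stable partition: {q4} | {q1,q3} | {q2,q5} | {q6} — 4 equivalence classes.

4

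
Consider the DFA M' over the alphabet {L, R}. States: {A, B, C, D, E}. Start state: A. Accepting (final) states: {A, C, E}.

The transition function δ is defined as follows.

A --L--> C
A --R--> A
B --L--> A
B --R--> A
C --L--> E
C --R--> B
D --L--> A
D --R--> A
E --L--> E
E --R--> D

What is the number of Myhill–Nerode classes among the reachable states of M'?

Initial partition by acceptance: {A,C,E} | {B,D}.
Refine {A,C,E} on symbol R: members go to different blocks, giving {C,E} and {A}.
The partition is now stable with 3 blocks: {C,E} | {B,D} | {A}.

3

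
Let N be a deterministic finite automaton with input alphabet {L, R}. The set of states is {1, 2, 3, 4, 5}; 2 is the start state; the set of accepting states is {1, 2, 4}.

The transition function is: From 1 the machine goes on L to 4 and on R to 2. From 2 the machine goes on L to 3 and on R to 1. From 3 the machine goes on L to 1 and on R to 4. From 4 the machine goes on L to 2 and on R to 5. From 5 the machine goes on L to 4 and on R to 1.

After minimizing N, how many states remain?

Every state is reachable, so we keep all 5.
Start with accepting vs non-accepting: {1,2,4} | {3,5}.
Refine {1,2,4} on symbol L: members go to different blocks, giving {1,4} and {2}.
On input L, block {1,4} splits into {1} and {4}.
Refine {3,5} on symbol L: members go to different blocks, giving {3} and {5}.
Stable partition: {1} | {3} | {2} | {4} | {5} — 5 equivalence classes.

5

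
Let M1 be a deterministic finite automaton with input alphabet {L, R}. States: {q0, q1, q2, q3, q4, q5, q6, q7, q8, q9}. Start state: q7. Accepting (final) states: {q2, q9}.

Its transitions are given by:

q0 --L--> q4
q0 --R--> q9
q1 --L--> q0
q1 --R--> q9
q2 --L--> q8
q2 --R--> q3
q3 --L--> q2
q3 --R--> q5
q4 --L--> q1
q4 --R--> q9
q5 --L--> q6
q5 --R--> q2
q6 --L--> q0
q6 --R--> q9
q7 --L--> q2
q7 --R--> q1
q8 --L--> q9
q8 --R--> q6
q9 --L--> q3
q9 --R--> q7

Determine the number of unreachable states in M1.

0

Every one of the 10 states is reachable from q7.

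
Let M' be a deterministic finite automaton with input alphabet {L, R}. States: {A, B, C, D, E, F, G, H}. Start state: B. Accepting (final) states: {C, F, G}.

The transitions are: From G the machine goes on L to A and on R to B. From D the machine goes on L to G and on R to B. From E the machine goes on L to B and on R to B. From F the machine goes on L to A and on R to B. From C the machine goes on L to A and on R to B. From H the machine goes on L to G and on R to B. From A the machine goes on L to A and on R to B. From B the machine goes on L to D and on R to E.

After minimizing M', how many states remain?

5

States {C,F,H} cannot be reached from the start state, so discard them.
Initial partition by acceptance: {G} | {A,B,D,E}.
Split {A,B,D,E} by δ(·,L) → {A,B,E} and {D}.
Split {A,B,E} by δ(·,L) → {A,E} and {B}.
Refine {A,E} on symbol L: members go to different blocks, giving {A} and {E}.
Stable partition: {G} | {A} | {D} | {B} | {E} — 5 equivalence classes.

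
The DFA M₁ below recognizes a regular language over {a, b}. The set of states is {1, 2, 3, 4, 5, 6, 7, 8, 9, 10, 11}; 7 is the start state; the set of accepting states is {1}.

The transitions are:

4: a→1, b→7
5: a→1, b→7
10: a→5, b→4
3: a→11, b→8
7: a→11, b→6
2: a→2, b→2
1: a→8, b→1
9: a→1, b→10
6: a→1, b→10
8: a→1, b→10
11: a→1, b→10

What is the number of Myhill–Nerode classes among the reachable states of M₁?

States {2,3,9} cannot be reached from the start state, so discard them.
Initial partition by acceptance: {1} | {4,5,6,7,8,10,11}.
On input a, block {4,5,6,7,8,10,11} splits into {4,5,6,8,11} and {7,10}.
No further refinement is possible. Final partition (3 blocks): {1} | {4,5,6,8,11} | {7,10}.

3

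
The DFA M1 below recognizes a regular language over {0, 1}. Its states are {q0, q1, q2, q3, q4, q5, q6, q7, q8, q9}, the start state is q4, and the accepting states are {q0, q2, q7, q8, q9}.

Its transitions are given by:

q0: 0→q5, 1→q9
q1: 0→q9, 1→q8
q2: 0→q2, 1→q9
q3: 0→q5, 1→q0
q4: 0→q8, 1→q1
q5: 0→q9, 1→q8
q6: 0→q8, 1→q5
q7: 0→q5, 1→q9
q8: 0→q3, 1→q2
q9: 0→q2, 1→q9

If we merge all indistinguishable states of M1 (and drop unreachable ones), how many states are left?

Reachable states from the start: {q0,q1,q2,q3,q4,q5,q8,q9}. Unreachable: {q6,q7} — drop them.
Initial partition by acceptance: {q0,q2,q8,q9} | {q1,q3,q4,q5}.
Split {q0,q2,q8,q9} by δ(·,0) → {q0,q8} and {q2,q9}.
Split {q1,q3,q4,q5} by δ(·,0) → {q1,q5} and {q3} and {q4}.
Refine {q0,q8} on symbol 0: members go to different blocks, giving {q0} and {q8}.
No further refinement is possible. Final partition (6 blocks): {q0} | {q1,q5} | {q2,q9} | {q3} | {q4} | {q8}.

6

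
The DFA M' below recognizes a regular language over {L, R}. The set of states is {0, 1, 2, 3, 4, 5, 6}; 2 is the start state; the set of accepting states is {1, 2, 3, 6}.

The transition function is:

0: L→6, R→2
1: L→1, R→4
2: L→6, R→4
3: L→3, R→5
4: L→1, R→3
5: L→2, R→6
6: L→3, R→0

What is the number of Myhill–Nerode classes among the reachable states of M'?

All states are reachable from the start state.
Initial partition by acceptance: {1,2,3,6} | {0,4,5}.
No further refinement is possible. Final partition (2 blocks): {1,2,3,6} | {0,4,5}.

2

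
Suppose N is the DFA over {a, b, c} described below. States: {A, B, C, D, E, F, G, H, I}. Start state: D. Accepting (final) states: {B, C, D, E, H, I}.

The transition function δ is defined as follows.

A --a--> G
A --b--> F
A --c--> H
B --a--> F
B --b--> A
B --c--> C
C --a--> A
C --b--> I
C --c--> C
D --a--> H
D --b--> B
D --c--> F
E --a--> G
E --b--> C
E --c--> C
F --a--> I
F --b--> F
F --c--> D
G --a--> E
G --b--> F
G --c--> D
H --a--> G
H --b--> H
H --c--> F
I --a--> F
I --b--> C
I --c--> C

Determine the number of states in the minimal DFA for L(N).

7

Initial partition by acceptance: {B,C,D,E,H,I} | {A,F,G}.
Split {B,C,D,E,H,I} by δ(·,a) → {B,C,E,H,I} and {D}.
On input b, block {B,C,E,H,I} splits into {C,E,H,I} and {B}.
Split {C,E,H,I} by δ(·,c) → {C,E,I} and {H}.
On input a, block {A,F,G} splits into {F,G} and {A}.
Refine {C,E,I} on symbol a: members go to different blocks, giving {E,I} and {C}.
Stable partition: {E,I} | {F,G} | {D} | {B} | {H} | {A} | {C} — 7 equivalence classes.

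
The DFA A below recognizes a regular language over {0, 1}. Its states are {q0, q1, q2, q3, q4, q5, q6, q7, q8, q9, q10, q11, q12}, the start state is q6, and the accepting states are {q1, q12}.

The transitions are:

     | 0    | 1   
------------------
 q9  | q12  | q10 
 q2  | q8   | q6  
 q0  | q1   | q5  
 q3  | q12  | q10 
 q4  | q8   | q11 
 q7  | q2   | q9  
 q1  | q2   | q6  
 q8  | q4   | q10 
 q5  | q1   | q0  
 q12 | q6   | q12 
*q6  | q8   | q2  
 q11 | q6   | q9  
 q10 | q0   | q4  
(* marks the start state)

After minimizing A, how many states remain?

9

Reachable states from the start: {q0,q1,q2,q4,q5,q6,q8,q9,q10,q11,q12}. Unreachable: {q3,q7} — drop them.
Initial partition by acceptance: {q1,q12} | {q0,q2,q4,q5,q6,q8,q9,q10,q11}.
On input 1, block {q1,q12} splits into {q1} and {q12}.
On input 0, block {q0,q2,q4,q5,q6,q8,q9,q10,q11} splits into {q2,q4,q6,q8,q10,q11} and {q0,q5} and {q9}.
On input 0, block {q2,q4,q6,q8,q10,q11} splits into {q2,q4,q6,q8,q11} and {q10}.
On input 1, block {q2,q4,q6,q8,q11} splits into {q2,q4,q6} and {q8} and {q11}.
Split {q2,q4,q6} by δ(·,1) → {q2,q6} and {q4}.
No further refinement is possible. Final partition (9 blocks): {q1} | {q2,q6} | {q12} | {q0,q5} | {q9} | {q10} | {q8} | {q11} | {q4}.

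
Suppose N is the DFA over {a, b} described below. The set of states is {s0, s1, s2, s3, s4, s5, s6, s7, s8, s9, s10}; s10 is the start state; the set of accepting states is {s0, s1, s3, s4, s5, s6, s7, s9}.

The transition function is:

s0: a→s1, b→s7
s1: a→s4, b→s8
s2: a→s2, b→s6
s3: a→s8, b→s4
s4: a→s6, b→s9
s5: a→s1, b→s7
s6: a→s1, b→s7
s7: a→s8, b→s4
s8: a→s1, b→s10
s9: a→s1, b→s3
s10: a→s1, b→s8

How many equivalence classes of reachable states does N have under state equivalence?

First remove the unreachable states {s0,s2,s5}; 8 states remain.
Initial partition by acceptance: {s1,s3,s4,s6,s7,s9} | {s8,s10}.
On input a, block {s1,s3,s4,s6,s7,s9} splits into {s1,s4,s6,s9} and {s3,s7}.
Split {s1,s4,s6,s9} by δ(·,b) → {s6,s9} and {s1} and {s4}.
The partition is now stable with 5 blocks: {s6,s9} | {s8,s10} | {s3,s7} | {s1} | {s4}.

5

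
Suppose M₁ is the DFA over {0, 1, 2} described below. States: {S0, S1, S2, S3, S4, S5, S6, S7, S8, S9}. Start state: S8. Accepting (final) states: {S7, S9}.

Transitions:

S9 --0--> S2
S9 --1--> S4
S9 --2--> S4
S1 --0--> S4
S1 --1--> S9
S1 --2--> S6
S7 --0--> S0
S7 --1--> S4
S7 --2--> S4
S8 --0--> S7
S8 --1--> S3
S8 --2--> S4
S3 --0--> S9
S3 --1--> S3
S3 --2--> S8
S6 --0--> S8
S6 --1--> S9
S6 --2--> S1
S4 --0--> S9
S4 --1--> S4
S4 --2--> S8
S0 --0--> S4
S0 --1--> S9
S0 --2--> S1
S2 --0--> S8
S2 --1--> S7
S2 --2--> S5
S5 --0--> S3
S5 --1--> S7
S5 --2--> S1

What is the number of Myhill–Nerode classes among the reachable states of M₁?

P0 = {S7,S9} | {S0,S1,S2,S3,S4,S5,S6,S8}.
On input 0, block {S0,S1,S2,S3,S4,S5,S6,S8} splits into {S0,S1,S2,S5,S6} and {S3,S4,S8}.
Stable partition: {S7,S9} | {S0,S1,S2,S5,S6} | {S3,S4,S8} — 3 equivalence classes.

3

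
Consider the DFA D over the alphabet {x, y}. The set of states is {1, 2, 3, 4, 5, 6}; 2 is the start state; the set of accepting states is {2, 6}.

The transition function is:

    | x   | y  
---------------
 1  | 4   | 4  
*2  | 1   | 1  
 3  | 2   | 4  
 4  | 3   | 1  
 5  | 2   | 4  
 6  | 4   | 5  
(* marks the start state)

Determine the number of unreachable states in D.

BFS from 2 reaches {1, 2, 3, 4}; the 2 state(s) 5, 6 are never visited.

2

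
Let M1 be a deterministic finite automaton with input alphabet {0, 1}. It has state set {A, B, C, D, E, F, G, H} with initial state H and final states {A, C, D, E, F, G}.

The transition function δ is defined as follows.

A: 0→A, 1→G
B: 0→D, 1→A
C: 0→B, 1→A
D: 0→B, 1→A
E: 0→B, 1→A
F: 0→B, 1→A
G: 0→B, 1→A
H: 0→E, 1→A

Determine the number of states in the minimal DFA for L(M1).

Reachable states from the start: {A,B,D,E,G,H}. Unreachable: {C,F} — drop them.
Initial partition by acceptance: {A,D,E,G} | {B,H}.
Refine {A,D,E,G} on symbol 0: members go to different blocks, giving {D,E,G} and {A}.
Stable partition: {D,E,G} | {B,H} | {A} — 3 equivalence classes.

3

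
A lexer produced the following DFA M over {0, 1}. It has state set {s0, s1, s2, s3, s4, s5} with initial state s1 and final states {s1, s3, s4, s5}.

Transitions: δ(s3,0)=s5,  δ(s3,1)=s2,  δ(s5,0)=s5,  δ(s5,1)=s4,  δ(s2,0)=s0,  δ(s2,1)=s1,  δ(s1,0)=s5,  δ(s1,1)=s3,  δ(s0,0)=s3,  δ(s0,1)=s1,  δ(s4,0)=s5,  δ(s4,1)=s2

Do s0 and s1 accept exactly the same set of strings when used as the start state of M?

No

All states are reachable from the start state.
Initial partition by acceptance: {s1,s3,s4,s5} | {s0,s2}.
Refine {s1,s3,s4,s5} on symbol 1: members go to different blocks, giving {s1,s5} and {s3,s4}.
On input 0, block {s0,s2} splits into {s0} and {s2}.
Stable partition: {s1,s5} | {s0} | {s3,s4} | {s2} — 4 equivalence classes.
s0 and s1 end up in different blocks, so they are distinguishable. For instance, the string 'ε' is accepted from only s1.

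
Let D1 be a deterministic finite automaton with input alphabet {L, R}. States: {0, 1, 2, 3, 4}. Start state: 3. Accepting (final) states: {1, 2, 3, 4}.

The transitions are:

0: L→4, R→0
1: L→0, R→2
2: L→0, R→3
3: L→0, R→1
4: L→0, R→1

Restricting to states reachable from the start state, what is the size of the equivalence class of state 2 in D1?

4

Initial partition by acceptance: {1,2,3,4} | {0}.
Stable partition: {1,2,3,4} | {0} — 2 equivalence classes.
The equivalence class containing 2 is {1,2,3,4}, of size 4.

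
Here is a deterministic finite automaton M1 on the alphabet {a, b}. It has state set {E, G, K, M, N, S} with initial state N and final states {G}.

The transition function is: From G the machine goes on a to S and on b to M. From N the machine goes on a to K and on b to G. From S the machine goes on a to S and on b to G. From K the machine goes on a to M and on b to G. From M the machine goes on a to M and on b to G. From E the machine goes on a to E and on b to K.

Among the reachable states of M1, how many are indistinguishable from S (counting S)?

4

States {E} cannot be reached from the start state, so discard them.
Initial partition by acceptance: {G} | {K,M,N,S}.
Stable partition: {G} | {K,M,N,S} — 2 equivalence classes.
State S belongs to the block {K,M,N,S}, which has 4 states.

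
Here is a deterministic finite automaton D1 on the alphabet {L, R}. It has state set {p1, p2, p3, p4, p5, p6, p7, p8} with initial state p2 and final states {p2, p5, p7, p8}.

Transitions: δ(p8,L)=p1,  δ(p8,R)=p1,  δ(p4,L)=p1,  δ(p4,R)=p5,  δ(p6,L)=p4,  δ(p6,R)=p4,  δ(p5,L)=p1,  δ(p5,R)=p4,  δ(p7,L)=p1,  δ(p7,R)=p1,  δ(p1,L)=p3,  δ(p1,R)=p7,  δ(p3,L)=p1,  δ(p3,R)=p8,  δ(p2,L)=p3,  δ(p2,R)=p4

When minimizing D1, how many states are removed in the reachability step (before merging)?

1

Starting at p2 and following transitions, the reachable set is {p1, p2, p3, p4, p5, p7, p8}. That leaves p6 unreachable — 1 in total.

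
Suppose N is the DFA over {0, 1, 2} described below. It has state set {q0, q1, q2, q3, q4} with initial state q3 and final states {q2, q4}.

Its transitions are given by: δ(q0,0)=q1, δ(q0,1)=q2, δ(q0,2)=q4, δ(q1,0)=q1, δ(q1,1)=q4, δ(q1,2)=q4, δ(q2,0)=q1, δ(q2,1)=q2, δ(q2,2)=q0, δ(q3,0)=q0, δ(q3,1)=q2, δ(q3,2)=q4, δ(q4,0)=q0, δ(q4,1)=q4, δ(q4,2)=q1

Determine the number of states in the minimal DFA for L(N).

2

Start with accepting vs non-accepting: {q2,q4} | {q0,q1,q3}.
The partition is now stable with 2 blocks: {q2,q4} | {q0,q1,q3}.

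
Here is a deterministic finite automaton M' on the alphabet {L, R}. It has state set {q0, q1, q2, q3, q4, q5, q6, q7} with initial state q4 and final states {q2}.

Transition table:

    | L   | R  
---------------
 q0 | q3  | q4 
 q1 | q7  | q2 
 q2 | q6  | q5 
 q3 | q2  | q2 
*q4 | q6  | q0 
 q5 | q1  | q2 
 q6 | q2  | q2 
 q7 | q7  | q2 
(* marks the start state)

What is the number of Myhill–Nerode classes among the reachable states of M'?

4

Start with accepting vs non-accepting: {q2} | {q0,q1,q3,q4,q5,q6,q7}.
Split {q0,q1,q3,q4,q5,q6,q7} by δ(·,L) → {q0,q1,q4,q5,q7} and {q3,q6}.
Split {q0,q1,q4,q5,q7} by δ(·,L) → {q1,q5,q7} and {q0,q4}.
No further refinement is possible. Final partition (4 blocks): {q2} | {q1,q5,q7} | {q3,q6} | {q0,q4}.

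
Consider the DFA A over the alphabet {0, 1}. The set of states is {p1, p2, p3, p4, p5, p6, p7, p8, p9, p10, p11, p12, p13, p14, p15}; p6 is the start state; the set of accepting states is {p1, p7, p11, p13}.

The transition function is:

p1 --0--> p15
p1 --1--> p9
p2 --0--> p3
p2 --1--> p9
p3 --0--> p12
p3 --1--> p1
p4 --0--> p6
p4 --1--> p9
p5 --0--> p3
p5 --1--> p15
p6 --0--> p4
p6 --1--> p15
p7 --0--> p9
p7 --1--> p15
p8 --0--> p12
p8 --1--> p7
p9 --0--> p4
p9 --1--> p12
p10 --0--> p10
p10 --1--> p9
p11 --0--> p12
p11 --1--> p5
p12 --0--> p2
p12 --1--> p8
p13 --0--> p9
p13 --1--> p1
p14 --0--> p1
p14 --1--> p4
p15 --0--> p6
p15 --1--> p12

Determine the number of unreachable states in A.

No path from p6 leads to p5, p10, p11, p13, p14; the other 10 states are all reachable.

5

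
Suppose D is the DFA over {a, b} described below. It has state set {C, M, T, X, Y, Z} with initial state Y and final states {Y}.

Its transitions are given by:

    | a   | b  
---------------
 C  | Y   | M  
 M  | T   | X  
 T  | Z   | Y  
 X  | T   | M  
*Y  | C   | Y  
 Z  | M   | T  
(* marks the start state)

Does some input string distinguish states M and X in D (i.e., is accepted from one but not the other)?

Initial partition by acceptance: {Y} | {C,M,T,X,Z}.
On input a, block {C,M,T,X,Z} splits into {M,T,X,Z} and {C}.
Split {M,T,X,Z} by δ(·,b) → {M,X,Z} and {T}.
Refine {M,X,Z} on symbol a: members go to different blocks, giving {M,X} and {Z}.
Stable partition: {Y} | {M,X} | {C} | {T} | {Z} — 5 equivalence classes.
M and X lie in the same block of the stable partition, so they are equivalent — no string distinguishes them.

No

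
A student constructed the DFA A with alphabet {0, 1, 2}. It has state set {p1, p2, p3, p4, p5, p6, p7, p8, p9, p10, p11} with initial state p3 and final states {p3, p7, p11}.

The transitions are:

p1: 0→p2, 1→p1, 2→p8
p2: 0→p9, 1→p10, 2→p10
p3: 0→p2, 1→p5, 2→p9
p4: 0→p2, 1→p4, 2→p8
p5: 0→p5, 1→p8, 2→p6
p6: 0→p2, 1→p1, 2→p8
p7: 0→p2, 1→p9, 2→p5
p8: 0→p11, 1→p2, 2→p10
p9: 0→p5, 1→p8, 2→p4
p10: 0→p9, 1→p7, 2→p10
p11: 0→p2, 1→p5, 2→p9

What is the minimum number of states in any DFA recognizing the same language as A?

6

All states are reachable from the start state.
P0 = {p3,p7,p11} | {p1,p2,p4,p5,p6,p8,p9,p10}.
Split {p1,p2,p4,p5,p6,p8,p9,p10} by δ(·,0) → {p1,p2,p4,p5,p6,p9,p10} and {p8}.
Refine {p1,p2,p4,p5,p6,p9,p10} on symbol 1: members go to different blocks, giving {p1,p2,p4,p6} and {p5,p9} and {p10}.
On input 0, block {p1,p2,p4,p6} splits into {p1,p4,p6} and {p2}.
No further refinement is possible. Final partition (6 blocks): {p3,p7,p11} | {p1,p4,p6} | {p8} | {p5,p9} | {p10} | {p2}.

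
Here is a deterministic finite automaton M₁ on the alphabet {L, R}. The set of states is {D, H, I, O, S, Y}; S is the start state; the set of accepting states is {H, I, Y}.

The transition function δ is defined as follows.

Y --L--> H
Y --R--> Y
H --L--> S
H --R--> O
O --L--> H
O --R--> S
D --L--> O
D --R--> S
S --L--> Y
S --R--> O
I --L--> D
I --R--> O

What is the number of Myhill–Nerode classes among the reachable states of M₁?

Reachable states from the start: {H,O,S,Y}. Unreachable: {D,I} — drop them.
Initial partition by acceptance: {H,Y} | {O,S}.
On input L, block {H,Y} splits into {H} and {Y}.
Refine {O,S} on symbol L: members go to different blocks, giving {O} and {S}.
No further refinement is possible. Final partition (4 blocks): {H} | {O} | {Y} | {S}.

4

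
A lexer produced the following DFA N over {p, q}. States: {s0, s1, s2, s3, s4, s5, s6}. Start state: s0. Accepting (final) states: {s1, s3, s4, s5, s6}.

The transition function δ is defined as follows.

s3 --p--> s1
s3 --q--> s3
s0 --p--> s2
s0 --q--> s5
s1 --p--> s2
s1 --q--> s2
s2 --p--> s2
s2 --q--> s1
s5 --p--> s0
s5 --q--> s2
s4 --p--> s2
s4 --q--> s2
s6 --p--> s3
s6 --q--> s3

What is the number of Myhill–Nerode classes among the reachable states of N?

2

First remove the unreachable states {s3,s4,s6}; 4 states remain.
Start with accepting vs non-accepting: {s1,s5} | {s0,s2}.
Stable partition: {s1,s5} | {s0,s2} — 2 equivalence classes.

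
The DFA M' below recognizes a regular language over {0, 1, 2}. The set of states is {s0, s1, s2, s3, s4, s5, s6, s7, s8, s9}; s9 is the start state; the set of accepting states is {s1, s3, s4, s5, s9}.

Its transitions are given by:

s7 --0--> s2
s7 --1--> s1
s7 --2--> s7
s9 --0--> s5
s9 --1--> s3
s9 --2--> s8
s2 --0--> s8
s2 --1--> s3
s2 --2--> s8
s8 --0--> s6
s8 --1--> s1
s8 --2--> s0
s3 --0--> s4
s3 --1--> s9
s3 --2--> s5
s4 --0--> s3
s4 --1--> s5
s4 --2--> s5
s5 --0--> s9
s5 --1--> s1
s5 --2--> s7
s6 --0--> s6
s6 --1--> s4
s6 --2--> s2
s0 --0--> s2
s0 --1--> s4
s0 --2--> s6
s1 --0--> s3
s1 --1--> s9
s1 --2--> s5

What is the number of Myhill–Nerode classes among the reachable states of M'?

All states are reachable from the start state.
Initial partition by acceptance: {s1,s3,s4,s5,s9} | {s0,s2,s6,s7,s8}.
On input 2, block {s1,s3,s4,s5,s9} splits into {s1,s3,s4} and {s5,s9}.
No further refinement is possible. Final partition (3 blocks): {s1,s3,s4} | {s0,s2,s6,s7,s8} | {s5,s9}.

3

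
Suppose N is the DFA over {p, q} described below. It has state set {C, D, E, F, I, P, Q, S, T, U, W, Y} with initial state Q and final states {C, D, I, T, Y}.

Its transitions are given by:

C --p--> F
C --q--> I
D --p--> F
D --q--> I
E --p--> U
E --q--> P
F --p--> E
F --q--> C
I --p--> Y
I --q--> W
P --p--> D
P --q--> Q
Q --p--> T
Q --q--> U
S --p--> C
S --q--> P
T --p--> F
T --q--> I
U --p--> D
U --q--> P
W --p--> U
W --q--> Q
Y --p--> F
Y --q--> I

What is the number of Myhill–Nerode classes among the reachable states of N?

5

First remove the unreachable states {S}; 11 states remain.
Start with accepting vs non-accepting: {C,D,I,T,Y} | {E,F,P,Q,U,W}.
On input p, block {C,D,I,T,Y} splits into {C,D,T,Y} and {I}.
On input p, block {E,F,P,Q,U,W} splits into {P,Q,U} and {E,F,W}.
On input p, block {E,F,W} splits into {E,W} and {F}.
No further refinement is possible. Final partition (5 blocks): {C,D,T,Y} | {P,Q,U} | {I} | {E,W} | {F}.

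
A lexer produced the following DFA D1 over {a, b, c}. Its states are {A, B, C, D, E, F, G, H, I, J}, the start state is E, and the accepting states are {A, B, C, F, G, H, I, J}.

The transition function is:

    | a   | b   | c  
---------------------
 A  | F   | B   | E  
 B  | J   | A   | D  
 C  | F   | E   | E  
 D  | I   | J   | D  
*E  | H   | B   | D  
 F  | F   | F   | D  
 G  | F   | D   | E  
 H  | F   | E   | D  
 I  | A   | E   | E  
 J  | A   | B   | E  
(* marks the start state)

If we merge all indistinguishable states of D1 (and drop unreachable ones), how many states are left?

3

States {C,G} cannot be reached from the start state, so discard them.
P0 = {A,B,F,H,I,J} | {D,E}.
Split {A,B,F,H,I,J} by δ(·,b) → {A,B,F,J} and {H,I}.
The partition is now stable with 3 blocks: {A,B,F,J} | {D,E} | {H,I}.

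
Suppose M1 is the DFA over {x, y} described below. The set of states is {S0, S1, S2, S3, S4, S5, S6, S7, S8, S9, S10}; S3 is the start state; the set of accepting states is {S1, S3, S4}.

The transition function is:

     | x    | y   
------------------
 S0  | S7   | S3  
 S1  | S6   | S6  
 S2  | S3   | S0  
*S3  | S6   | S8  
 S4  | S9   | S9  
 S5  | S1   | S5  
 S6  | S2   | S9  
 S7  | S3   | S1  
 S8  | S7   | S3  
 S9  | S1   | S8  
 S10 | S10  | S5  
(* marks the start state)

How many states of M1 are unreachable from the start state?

Starting at S3 and following transitions, the reachable set is {S0, S1, S2, S3, S6, S7, S8, S9}. That leaves S4, S5, S10 unreachable — 3 in total.

3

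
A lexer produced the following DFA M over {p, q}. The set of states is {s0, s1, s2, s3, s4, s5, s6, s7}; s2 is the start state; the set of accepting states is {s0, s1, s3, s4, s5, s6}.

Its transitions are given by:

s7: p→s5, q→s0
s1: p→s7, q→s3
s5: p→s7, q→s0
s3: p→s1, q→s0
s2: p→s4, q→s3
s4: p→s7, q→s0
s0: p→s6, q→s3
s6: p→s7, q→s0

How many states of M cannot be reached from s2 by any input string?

0

Exploring from s2, all states are eventually visited, so none are unreachable.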